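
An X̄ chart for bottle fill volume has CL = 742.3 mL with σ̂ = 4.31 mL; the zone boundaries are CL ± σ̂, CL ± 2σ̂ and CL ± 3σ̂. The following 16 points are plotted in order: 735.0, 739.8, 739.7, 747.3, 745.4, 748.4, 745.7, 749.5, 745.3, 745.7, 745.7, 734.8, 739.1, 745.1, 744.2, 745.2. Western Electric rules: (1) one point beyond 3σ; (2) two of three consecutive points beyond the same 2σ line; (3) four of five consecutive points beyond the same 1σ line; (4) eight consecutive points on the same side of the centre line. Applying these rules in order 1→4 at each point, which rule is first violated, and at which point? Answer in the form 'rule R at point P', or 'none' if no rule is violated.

rule 4 at point 11

Zone of each point (C = within 1σ̂, B = 1σ̂–2σ̂, A = 2σ̂–3σ̂, * = beyond 3σ̂; sign = side of CL): 1:-B, 2:-C, 3:-C, 4:+B, 5:+C, 6:+B, 7:+C, 8:+B, 9:+C, 10:+C, 11:+C, 12:-B, 13:-C, 14:+C, 15:+C, 16:+C
Rule 4 (eight consecutive points on the same side of the centre line) is satisfied at point 11.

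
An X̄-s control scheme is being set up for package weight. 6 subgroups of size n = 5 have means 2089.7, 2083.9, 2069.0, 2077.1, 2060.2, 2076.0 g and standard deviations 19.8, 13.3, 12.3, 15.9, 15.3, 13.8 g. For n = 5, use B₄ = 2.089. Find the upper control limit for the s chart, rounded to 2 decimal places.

31.47

s̄ = (19.8 + 13.3 + 12.3 + 15.9 + 15.3 + 13.8) / 6 = 15.0667
UCL_s = B₄·s̄ = 2.089 × 15.0667 = 31.4743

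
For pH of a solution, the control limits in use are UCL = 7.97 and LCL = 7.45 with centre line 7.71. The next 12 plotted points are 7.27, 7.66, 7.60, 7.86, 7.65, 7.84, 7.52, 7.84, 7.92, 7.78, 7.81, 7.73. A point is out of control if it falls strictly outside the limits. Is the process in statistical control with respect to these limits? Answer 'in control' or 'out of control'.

Compare each point to [7.45, 7.97]: sample 1 = 7.27 < LCL.

out of control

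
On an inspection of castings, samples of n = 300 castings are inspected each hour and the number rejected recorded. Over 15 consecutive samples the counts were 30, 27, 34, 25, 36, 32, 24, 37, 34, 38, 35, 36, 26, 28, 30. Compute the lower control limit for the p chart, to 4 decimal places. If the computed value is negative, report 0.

0.0518

p̄ = Σdᵢ / (k·n) = 472 / (15 × 300) = 0.10489
LCL = p̄ − 3·√(p̄(1−p̄)/n) = 0.10489 − 3 × 0.01769 = 0.05182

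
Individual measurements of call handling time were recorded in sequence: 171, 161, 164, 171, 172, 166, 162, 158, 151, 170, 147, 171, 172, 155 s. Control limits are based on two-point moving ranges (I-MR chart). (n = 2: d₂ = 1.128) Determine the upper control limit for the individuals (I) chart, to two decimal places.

X̄ = (171 + 161 + 164 + 171 + 172 + 166 + 162 + 158 + 151 + 170 + 147 + 171 + 172 + 155) / 14 = 163.6429
Moving ranges: 10, 3, 7, 1, 6, 4, 4, 7, 19, 23, 24, 1, 17; M̄R̄ = 126.0000 / 13 = 9.6923
UCL = X̄ + 3·M̄R̄/d₂ = 163.6429 + 3 × 9.6923 / 1.128 = 189.4203

189.42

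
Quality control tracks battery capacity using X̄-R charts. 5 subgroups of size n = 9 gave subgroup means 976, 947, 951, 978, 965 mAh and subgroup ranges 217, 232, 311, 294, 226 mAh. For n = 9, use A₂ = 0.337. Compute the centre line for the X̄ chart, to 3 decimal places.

963.400

X̄̄ = (976 + 947 + 951 + 978 + 965) / 5 = 4817.0000 / 5 = 963.4000
CL = X̄̄ = 963.4000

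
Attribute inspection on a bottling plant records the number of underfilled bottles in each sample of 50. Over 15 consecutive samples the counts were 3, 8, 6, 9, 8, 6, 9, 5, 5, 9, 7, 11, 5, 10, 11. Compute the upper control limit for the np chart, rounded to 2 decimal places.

p̄ = Σdᵢ / (k·n) = 112 / (15 × 50) = 0.14933
UCL = np̄ + 3·√(np̄(1−p̄)) = 7.4667 + 3 × √(7.4667×0.85067) = 7.4667 + 3 × 2.5202 = 15.0274

15.03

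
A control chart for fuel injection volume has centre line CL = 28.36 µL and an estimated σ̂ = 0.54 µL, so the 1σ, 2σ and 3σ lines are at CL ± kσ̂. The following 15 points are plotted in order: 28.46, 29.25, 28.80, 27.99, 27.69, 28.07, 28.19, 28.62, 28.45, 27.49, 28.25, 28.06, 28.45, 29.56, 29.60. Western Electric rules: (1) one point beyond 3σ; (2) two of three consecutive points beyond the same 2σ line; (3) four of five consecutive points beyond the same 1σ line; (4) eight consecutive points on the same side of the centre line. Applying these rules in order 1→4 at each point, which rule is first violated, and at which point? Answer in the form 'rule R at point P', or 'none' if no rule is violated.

rule 2 at point 15

Zone of each point (C = within 1σ̂, B = 1σ̂–2σ̂, A = 2σ̂–3σ̂, * = beyond 3σ̂; sign = side of CL): 1:+C, 2:+B, 3:+C, 4:-C, 5:-B, 6:-C, 7:-C, 8:+C, 9:+C, 10:-B, 11:-C, 12:-C, 13:+C, 14:+A, 15:+A
Rule 2 (two of three consecutive points beyond the same 2σ limit) is satisfied at point 15.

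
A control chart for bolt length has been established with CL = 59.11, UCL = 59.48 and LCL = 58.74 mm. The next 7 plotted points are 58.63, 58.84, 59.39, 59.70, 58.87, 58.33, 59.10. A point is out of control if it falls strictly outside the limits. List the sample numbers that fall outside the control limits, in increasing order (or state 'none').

Compare each point to [58.74, 59.48]: sample 1 = 58.63 < LCL; sample 4 = 59.70 > UCL; sample 6 = 58.33 < LCL.

1, 4, 6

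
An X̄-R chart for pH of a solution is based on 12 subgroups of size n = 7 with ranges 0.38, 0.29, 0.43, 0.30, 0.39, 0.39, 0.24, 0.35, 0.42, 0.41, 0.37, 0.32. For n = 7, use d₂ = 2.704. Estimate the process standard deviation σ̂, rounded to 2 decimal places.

0.13

R̄ = (0.38 + 0.29 + 0.43 + 0.30 + 0.39 + 0.39 + 0.24 + 0.35 + 0.42 + 0.41 + 0.37 + 0.32) / 12 = 0.3575
σ̂ = R̄ / d₂ = 0.3575 / 2.704 = 0.1322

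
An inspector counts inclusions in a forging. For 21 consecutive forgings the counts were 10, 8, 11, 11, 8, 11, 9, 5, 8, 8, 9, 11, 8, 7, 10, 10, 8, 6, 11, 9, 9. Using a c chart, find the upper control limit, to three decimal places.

c̄ = (10 + 8 + 11 + 11 + 8 + 11 + 9 + 5 + 8 + 8 + 9 + 11 + 8 + 7 + 10 + 10 + 8 + 6 + 11 + 9 + 9) / 21 = 187 / 21 = 8.9048
UCL = c̄ + 3√c̄ = 8.9048 + 3 × √8.9048 = 8.9048 + 3 × 2.9841 = 17.8570

17.857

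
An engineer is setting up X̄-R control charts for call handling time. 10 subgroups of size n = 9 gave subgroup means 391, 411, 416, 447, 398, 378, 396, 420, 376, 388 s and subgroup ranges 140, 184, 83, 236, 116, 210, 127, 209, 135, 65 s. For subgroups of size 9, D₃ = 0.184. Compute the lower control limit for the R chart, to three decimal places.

R̄ = (140 + 184 + 83 + 236 + 116 + 210 + 127 + 209 + 135 + 65) / 10 = 1505.0000 / 10 = 150.5000
LCL_R = D₃·R̄ = 0.184 × 150.5000 = 27.6920

27.692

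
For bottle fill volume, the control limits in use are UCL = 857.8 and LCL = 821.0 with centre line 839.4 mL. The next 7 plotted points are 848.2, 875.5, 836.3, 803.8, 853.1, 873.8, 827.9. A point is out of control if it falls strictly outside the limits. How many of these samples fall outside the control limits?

3

Compare each point to [821.0, 857.8]: sample 2 = 875.5 > UCL; sample 4 = 803.8 < LCL; sample 6 = 873.8 > UCL.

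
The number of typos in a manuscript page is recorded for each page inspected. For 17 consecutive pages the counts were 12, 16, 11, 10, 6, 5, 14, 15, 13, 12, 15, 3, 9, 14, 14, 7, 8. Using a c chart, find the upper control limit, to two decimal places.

c̄ = (12 + 16 + 11 + 10 + 6 + 5 + 14 + 15 + 13 + 12 + 15 + 3 + 9 + 14 + 14 + 7 + 8) / 17 = 184 / 17 = 10.8235
UCL = c̄ + 3√c̄ = 10.8235 + 3 × √10.8235 = 10.8235 + 3 × 3.2899 = 20.6933

20.69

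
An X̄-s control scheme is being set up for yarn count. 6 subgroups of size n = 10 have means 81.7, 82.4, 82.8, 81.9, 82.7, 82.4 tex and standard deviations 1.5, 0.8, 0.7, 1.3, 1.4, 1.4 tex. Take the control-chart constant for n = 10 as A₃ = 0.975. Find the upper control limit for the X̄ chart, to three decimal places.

83.470

X̄̄ = (81.7 + 82.4 + 82.8 + 81.9 + 82.7 + 82.4) / 6 = 82.3167
s̄ = (1.5 + 0.8 + 0.7 + 1.3 + 1.4 + 1.4) / 6 = 1.1833
UCL = X̄̄ + A₃·s̄ = 82.3167 + 0.975 × 1.1833 = 83.4704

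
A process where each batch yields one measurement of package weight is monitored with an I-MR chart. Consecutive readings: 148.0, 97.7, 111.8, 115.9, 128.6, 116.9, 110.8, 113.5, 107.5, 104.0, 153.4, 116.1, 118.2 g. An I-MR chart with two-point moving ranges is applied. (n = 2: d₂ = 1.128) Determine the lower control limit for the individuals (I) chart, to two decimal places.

74.32

X̄ = (148.0 + 97.7 + 111.8 + 115.9 + 128.6 + 116.9 + 110.8 + 113.5 + 107.5 + 104.0 + 153.4 + 116.1 + 118.2) / 13 = 118.6462
Moving ranges: 50.3, 14.1, 4.1, 12.7, 11.7, 6.1, 2.7, 6.0, 3.5, 49.4, 37.3, 2.1; M̄R̄ = 200.0000 / 12 = 16.6667
LCL = X̄ − 3·M̄R̄/d₂ = 118.6462 − 3 × 16.6667 / 1.128 = 74.3199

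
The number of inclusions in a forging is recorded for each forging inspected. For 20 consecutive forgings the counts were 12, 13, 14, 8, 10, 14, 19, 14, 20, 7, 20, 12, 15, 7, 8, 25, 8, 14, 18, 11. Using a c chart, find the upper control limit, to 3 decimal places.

c̄ = (12 + 13 + 14 + 8 + 10 + 14 + 19 + 14 + 20 + 7 + 20 + 12 + 15 + 7 + 8 + 25 + 8 + 14 + 18 + 11) / 20 = 269 / 20 = 13.4500
UCL = c̄ + 3√c̄ = 13.4500 + 3 × √13.4500 = 13.4500 + 3 × 3.6674 = 24.4523

24.452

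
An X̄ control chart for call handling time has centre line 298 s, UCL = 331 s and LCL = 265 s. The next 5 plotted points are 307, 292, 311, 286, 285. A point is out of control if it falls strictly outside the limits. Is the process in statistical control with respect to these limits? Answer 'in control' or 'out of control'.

All 5 points lie within [265, 331].

in control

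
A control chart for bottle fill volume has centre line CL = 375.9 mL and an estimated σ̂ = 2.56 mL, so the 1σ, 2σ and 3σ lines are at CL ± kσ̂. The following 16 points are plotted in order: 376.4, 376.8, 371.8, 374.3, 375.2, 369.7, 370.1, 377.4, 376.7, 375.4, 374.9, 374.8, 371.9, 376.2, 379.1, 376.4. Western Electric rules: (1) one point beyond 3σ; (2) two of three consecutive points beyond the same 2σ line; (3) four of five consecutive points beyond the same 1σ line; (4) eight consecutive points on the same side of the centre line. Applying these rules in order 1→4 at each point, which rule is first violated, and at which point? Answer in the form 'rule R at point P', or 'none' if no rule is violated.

rule 2 at point 7

Zone of each point (C = within 1σ̂, B = 1σ̂–2σ̂, A = 2σ̂–3σ̂, * = beyond 3σ̂; sign = side of CL): 1:+C, 2:+C, 3:-B, 4:-C, 5:-C, 6:-A, 7:-A, 8:+C, 9:+C, 10:-C, 11:-C, 12:-C, 13:-B, 14:+C, 15:+B, 16:+C
Rule 2 (two of three consecutive points beyond the same 2σ limit) is satisfied at point 7.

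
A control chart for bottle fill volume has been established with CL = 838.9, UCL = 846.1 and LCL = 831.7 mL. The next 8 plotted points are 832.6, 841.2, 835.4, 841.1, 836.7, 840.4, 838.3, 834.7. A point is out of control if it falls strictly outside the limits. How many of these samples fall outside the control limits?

0

All 8 points lie within [831.7, 846.1].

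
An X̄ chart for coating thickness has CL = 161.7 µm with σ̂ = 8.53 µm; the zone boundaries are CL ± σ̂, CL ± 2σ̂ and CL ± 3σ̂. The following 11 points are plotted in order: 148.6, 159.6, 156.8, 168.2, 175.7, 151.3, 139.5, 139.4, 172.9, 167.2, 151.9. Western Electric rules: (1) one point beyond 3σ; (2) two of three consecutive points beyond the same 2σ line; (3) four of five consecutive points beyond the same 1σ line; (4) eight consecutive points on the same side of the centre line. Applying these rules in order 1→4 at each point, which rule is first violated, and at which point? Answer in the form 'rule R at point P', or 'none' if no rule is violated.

rule 2 at point 8

Zone of each point (C = within 1σ̂, B = 1σ̂–2σ̂, A = 2σ̂–3σ̂, * = beyond 3σ̂; sign = side of CL): 1:-B, 2:-C, 3:-C, 4:+C, 5:+B, 6:-B, 7:-A, 8:-A, 9:+B, 10:+C, 11:-B
Rule 2 (two of three consecutive points beyond the same 2σ limit) is satisfied at point 8.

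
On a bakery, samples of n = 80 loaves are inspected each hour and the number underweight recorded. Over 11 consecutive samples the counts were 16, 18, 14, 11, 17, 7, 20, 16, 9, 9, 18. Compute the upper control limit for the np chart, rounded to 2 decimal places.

p̄ = Σdᵢ / (k·n) = 155 / (11 × 80) = 0.17614
UCL = np̄ + 3·√(np̄(1−p̄)) = 14.0909 + 3 × √(14.0909×0.82386) = 14.0909 + 3 × 3.4072 = 24.3125

24.31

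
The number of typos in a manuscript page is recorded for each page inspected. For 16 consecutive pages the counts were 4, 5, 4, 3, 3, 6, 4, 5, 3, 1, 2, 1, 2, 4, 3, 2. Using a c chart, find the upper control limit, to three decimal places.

c̄ = (4 + 5 + 4 + 3 + 3 + 6 + 4 + 5 + 3 + 1 + 2 + 1 + 2 + 4 + 3 + 2) / 16 = 52 / 16 = 3.2500
UCL = c̄ + 3√c̄ = 3.2500 + 3 × √3.2500 = 3.2500 + 3 × 1.8028 = 8.6583

8.658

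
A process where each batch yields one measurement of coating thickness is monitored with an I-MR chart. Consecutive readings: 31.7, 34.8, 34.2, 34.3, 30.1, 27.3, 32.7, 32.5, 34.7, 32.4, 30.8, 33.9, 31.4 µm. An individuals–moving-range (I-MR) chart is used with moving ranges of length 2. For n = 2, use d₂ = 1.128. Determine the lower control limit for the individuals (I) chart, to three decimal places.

X̄ = (31.7 + 34.8 + 34.2 + 34.3 + 30.1 + 27.3 + 32.7 + 32.5 + 34.7 + 32.4 + 30.8 + 33.9 + 31.4) / 13 = 32.3692
Moving ranges: 3.1, 0.6, 0.1, 4.2, 2.8, 5.4, 0.2, 2.2, 2.3, 1.6, 3.1, 2.5; M̄R̄ = 28.1000 / 12 = 2.3417
LCL = X̄ − 3·M̄R̄/d₂ = 32.3692 − 3 × 2.3417 / 1.128 = 26.1414

26.141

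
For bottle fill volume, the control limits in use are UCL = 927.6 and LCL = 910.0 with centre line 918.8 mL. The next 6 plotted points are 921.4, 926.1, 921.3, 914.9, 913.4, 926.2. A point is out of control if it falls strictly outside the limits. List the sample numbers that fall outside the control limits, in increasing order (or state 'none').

All 6 points lie within [910.0, 927.6].

none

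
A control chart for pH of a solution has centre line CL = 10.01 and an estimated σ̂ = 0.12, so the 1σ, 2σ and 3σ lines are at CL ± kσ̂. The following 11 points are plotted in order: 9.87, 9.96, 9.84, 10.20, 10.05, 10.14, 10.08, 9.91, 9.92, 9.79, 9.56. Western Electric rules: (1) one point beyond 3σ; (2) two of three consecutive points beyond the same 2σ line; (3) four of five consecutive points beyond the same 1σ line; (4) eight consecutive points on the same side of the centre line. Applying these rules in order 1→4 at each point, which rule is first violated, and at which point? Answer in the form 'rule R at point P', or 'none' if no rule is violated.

rule 1 at point 11

Zone of each point (C = within 1σ̂, B = 1σ̂–2σ̂, A = 2σ̂–3σ̂, * = beyond 3σ̂; sign = side of CL): 1:-B, 2:-C, 3:-B, 4:+B, 5:+C, 6:+B, 7:+C, 8:-C, 9:-C, 10:-B, 11:-*
Rule 1 (one point beyond the 3σ limits) is satisfied at point 11.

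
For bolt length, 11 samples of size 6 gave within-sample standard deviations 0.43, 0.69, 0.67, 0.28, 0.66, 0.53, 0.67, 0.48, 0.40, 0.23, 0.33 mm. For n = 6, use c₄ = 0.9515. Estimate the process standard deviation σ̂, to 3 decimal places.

0.513

s̄ = (0.43 + 0.69 + 0.67 + 0.28 + 0.66 + 0.53 + 0.67 + 0.48 + 0.40 + 0.23 + 0.33) / 11 = 0.4882
σ̂ = s̄ / c₄ = 0.4882 / 0.9515 = 0.5131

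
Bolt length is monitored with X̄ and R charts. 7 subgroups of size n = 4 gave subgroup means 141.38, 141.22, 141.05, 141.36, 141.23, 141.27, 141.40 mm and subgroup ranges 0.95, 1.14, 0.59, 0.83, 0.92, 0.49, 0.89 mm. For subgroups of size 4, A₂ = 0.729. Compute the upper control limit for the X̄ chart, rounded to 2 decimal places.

141.88

X̄̄ = (141.38 + 141.22 + 141.05 + 141.36 + 141.23 + 141.27 + 141.40) / 7 = 988.9100 / 7 = 141.2729
R̄ = (0.95 + 1.14 + 0.59 + 0.83 + 0.92 + 0.49 + 0.89) / 7 = 5.8100 / 7 = 0.8300
UCL = X̄̄ + A₂·R̄ = 141.2729 + 0.729 × 0.8300 = 141.8779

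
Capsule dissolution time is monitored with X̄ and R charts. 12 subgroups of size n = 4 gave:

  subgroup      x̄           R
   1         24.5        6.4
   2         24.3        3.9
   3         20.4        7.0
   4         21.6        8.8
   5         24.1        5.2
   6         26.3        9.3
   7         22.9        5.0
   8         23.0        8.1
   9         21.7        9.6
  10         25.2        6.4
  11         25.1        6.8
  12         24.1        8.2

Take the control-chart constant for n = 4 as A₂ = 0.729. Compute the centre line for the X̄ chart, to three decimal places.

X̄̄ = (24.5 + 24.3 + 20.4 + 21.6 + 24.1 + 26.3 + 22.9 + 23.0 + 21.7 + 25.2 + 25.1 + 24.1) / 12 = 283.2000 / 12 = 23.6000
CL = X̄̄ = 23.6000

23.600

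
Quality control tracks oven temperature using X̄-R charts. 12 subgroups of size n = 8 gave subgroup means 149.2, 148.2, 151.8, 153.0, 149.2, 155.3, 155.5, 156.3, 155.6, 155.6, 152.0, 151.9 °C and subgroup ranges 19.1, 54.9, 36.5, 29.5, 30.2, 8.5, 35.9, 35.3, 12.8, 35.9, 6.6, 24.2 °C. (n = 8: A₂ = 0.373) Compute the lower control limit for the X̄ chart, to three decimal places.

X̄̄ = (149.2 + 148.2 + 151.8 + 153.0 + 149.2 + 155.3 + 155.5 + 156.3 + 155.6 + 155.6 + 152.0 + 151.9) / 12 = 1833.6000 / 12 = 152.8000
R̄ = (19.1 + 54.9 + 36.5 + 29.5 + 30.2 + 8.5 + 35.9 + 35.3 + 12.8 + 35.9 + 6.6 + 24.2) / 12 = 329.4000 / 12 = 27.4500
LCL = X̄̄ − A₂·R̄ = 152.8000 − 0.373 × 27.4500 = 142.5611

142.561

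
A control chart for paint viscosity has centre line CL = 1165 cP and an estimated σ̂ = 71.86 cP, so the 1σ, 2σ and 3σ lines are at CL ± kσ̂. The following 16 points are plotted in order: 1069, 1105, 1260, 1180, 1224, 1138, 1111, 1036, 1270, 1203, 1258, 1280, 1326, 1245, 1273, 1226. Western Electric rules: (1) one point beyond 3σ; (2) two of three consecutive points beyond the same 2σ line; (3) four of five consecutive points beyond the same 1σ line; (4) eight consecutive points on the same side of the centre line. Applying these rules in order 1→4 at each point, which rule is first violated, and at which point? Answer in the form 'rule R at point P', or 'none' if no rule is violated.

rule 3 at point 13

Zone of each point (C = within 1σ̂, B = 1σ̂–2σ̂, A = 2σ̂–3σ̂, * = beyond 3σ̂; sign = side of CL): 1:-B, 2:-C, 3:+B, 4:+C, 5:+C, 6:-C, 7:-C, 8:-B, 9:+B, 10:+C, 11:+B, 12:+B, 13:+A, 14:+B, 15:+B, 16:+C
Rule 3 (four of five consecutive points beyond the same 1σ limit) is satisfied at point 13.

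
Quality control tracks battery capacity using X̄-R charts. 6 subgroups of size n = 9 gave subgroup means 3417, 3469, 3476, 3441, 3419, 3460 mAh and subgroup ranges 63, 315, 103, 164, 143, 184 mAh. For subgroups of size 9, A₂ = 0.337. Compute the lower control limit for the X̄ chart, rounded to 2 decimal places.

X̄̄ = (3417 + 3469 + 3476 + 3441 + 3419 + 3460) / 6 = 20682.0000 / 6 = 3447.0000
R̄ = (63 + 315 + 103 + 164 + 143 + 184) / 6 = 972.0000 / 6 = 162.0000
LCL = X̄̄ − A₂·R̄ = 3447.0000 − 0.337 × 162.0000 = 3392.4060

3392.41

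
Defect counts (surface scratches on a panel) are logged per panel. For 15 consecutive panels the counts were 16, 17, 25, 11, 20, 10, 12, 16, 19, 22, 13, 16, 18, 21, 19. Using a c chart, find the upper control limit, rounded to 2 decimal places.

c̄ = (16 + 17 + 25 + 11 + 20 + 10 + 12 + 16 + 19 + 22 + 13 + 16 + 18 + 21 + 19) / 15 = 255 / 15 = 17.0000
UCL = c̄ + 3√c̄ = 17.0000 + 3 × √17.0000 = 17.0000 + 3 × 4.1231 = 29.3693

29.37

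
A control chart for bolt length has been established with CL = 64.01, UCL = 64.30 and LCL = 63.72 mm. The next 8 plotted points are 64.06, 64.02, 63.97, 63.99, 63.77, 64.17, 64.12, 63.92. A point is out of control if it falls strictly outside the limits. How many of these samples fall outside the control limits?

0

All 8 points lie within [63.72, 64.30].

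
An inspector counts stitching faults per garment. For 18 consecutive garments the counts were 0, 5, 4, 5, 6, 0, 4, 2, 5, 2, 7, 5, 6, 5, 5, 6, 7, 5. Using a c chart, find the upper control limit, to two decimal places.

c̄ = (0 + 5 + 4 + 5 + 6 + 0 + 4 + 2 + 5 + 2 + 7 + 5 + 6 + 5 + 5 + 6 + 7 + 5) / 18 = 79 / 18 = 4.3889
UCL = c̄ + 3√c̄ = 4.3889 + 3 × √4.3889 = 4.3889 + 3 × 2.0950 = 10.6738

10.67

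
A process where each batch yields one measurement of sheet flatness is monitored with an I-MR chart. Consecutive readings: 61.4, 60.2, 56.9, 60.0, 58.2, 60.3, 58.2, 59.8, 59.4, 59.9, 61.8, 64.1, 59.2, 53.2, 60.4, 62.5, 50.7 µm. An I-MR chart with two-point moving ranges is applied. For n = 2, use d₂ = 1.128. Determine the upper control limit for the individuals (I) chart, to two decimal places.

67.88

X̄ = (61.4 + 60.2 + 56.9 + 60.0 + 58.2 + 60.3 + 58.2 + 59.8 + 59.4 + 59.9 + 61.8 + 64.1 + 59.2 + 53.2 + 60.4 + 62.5 + 50.7) / 17 = 59.1882
Moving ranges: 1.2, 3.3, 3.1, 1.8, 2.1, 2.1, 1.6, 0.4, 0.5, 1.9, 2.3, 4.9, 6.0, 7.2, 2.1, 11.8; M̄R̄ = 52.3000 / 16 = 3.2688
UCL = X̄ + 3·M̄R̄/d₂ = 59.1882 + 3 × 3.2688 / 1.128 = 67.8817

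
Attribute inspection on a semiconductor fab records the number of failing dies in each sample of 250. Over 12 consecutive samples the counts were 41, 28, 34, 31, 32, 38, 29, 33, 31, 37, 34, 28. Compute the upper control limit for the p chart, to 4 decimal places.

p̄ = Σdᵢ / (k·n) = 396 / (12 × 250) = 0.13200
UCL = p̄ + 3·√(p̄(1−p̄)/n) = 0.13200 + 3 × √(0.13200×0.86800/250) = 0.13200 + 3 × 0.02141 = 0.19622

0.1962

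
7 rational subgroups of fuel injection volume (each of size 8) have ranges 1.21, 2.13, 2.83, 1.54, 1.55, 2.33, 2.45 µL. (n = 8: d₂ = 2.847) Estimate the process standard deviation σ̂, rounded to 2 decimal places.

R̄ = (1.21 + 2.13 + 2.83 + 1.54 + 1.55 + 2.33 + 2.45) / 7 = 2.0057
σ̂ = R̄ / d₂ = 2.0057 / 2.847 = 0.7045

0.70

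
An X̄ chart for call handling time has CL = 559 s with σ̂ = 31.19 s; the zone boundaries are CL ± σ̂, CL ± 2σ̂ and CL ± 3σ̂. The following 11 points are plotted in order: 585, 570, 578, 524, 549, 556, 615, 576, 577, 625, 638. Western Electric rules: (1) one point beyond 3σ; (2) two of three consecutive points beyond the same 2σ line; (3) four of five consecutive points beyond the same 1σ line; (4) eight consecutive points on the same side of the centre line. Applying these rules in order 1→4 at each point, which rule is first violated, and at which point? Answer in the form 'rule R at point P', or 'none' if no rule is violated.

rule 2 at point 11

Zone of each point (C = within 1σ̂, B = 1σ̂–2σ̂, A = 2σ̂–3σ̂, * = beyond 3σ̂; sign = side of CL): 1:+C, 2:+C, 3:+C, 4:-B, 5:-C, 6:-C, 7:+B, 8:+C, 9:+C, 10:+A, 11:+A
Rule 2 (two of three consecutive points beyond the same 2σ limit) is satisfied at point 11.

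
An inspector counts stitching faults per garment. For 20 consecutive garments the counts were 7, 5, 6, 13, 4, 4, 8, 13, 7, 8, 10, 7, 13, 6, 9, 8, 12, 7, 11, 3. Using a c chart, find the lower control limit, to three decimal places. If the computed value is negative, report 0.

0.000

c̄ = (7 + 5 + 6 + 13 + 4 + 4 + 8 + 13 + 7 + 8 + 10 + 7 + 13 + 6 + 9 + 8 + 12 + 7 + 11 + 3) / 20 = 161 / 20 = 8.0500
LCL = c̄ − 3√c̄ = 8.0500 − 3 × 2.8373 = -0.4618 → 0 (cannot be negative)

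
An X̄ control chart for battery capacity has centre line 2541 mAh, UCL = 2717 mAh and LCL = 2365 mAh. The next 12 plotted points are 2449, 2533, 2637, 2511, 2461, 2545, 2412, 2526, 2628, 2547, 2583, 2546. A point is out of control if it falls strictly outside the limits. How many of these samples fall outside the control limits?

All 12 points lie within [2365, 2717].

0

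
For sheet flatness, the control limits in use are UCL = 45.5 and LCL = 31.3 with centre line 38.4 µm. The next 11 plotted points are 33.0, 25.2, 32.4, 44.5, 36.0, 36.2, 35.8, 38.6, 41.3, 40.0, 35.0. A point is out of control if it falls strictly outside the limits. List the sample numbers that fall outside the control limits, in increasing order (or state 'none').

2

Compare each point to [31.3, 45.5]: sample 2 = 25.2 < LCL.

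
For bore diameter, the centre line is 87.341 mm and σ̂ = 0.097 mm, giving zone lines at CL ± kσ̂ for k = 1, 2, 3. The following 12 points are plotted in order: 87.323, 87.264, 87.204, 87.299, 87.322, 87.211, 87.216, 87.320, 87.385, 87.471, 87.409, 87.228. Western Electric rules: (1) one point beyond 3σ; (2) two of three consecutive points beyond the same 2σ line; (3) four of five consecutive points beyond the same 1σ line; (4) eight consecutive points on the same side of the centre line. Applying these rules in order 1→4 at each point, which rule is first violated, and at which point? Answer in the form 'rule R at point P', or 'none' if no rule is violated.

Zone of each point (C = within 1σ̂, B = 1σ̂–2σ̂, A = 2σ̂–3σ̂, * = beyond 3σ̂; sign = side of CL): 1:-C, 2:-C, 3:-B, 4:-C, 5:-C, 6:-B, 7:-B, 8:-C, 9:+C, 10:+B, 11:+C, 12:-B
Rule 4 (eight consecutive points on the same side of the centre line) is satisfied at point 8.

rule 4 at point 8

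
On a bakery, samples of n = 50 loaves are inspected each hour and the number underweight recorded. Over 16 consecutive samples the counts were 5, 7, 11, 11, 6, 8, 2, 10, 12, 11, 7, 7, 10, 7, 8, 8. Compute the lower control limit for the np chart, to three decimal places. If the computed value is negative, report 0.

0.299

p̄ = Σdᵢ / (k·n) = 130 / (16 × 50) = 0.16250
LCL = np̄ − 3·√(np̄(1−p̄)) = 8.1250 − 3 × 2.6086 = 0.2993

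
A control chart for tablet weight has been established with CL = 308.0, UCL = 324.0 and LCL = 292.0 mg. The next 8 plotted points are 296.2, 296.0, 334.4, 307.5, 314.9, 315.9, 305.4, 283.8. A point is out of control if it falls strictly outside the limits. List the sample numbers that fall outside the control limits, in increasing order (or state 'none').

Compare each point to [292.0, 324.0]: sample 3 = 334.4 > UCL; sample 8 = 283.8 < LCL.

3, 8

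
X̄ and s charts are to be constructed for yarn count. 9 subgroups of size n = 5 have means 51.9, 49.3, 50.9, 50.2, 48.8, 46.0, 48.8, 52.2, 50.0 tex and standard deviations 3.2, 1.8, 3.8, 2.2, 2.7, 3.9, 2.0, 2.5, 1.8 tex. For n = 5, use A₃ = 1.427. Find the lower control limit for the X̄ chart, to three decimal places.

45.999

X̄̄ = (51.9 + 49.3 + 50.9 + 50.2 + 48.8 + 46.0 + 48.8 + 52.2 + 50.0) / 9 = 49.7889
s̄ = (3.2 + 1.8 + 3.8 + 2.2 + 2.7 + 3.9 + 2.0 + 2.5 + 1.8) / 9 = 2.6556
LCL = X̄̄ − A₃·s̄ = 49.7889 − 1.427 × 2.6556 = 45.9994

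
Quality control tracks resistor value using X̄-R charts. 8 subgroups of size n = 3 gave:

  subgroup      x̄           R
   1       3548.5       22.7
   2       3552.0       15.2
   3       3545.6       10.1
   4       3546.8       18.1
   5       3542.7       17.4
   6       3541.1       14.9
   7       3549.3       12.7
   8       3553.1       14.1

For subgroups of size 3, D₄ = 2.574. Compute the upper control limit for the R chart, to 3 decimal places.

R̄ = (22.7 + 15.2 + 10.1 + 18.1 + 17.4 + 14.9 + 12.7 + 14.1) / 8 = 125.2000 / 8 = 15.6500
UCL_R = D₄·R̄ = 2.574 × 15.6500 = 40.2831

40.283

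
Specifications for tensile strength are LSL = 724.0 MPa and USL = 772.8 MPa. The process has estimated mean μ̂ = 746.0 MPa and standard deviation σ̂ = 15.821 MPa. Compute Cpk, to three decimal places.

Cpu = (USL − μ̂) / (3σ̂) = (772.8 − 746.0) / (3 × 15.821) = 0.5647; Cpl = (μ̂ − LSL) / (3σ̂) = (746.0 − 724.0) / (3 × 15.821) = 0.4635; Cpk = min(Cpu, Cpl) = 0.4635

0.464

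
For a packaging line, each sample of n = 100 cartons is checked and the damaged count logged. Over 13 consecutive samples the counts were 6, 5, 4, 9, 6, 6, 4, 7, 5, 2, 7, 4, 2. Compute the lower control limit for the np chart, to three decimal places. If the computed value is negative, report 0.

p̄ = Σdᵢ / (k·n) = 67 / (13 × 100) = 0.05154
LCL = np̄ − 3·√(np̄(1−p̄)) = 5.1538 − 3 × 2.2109 = -1.4790 → 0 (negative, so LCL = 0)

0.000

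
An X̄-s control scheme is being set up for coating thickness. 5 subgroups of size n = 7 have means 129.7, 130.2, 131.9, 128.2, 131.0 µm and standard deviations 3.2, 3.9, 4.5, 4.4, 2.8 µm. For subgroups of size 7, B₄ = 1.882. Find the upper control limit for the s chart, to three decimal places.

7.076

s̄ = (3.2 + 3.9 + 4.5 + 4.4 + 2.8) / 5 = 3.7600
UCL_s = B₄·s̄ = 1.882 × 3.7600 = 7.0763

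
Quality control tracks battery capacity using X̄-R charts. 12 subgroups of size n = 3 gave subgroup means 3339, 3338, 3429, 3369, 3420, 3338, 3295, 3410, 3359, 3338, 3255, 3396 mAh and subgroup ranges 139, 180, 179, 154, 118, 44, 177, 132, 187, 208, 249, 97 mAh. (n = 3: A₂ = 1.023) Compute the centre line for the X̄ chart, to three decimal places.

X̄̄ = (3339 + 3338 + 3429 + 3369 + 3420 + 3338 + 3295 + 3410 + 3359 + 3338 + 3255 + 3396) / 12 = 40286.0000 / 12 = 3357.1667
CL = X̄̄ = 3357.1667

3357.167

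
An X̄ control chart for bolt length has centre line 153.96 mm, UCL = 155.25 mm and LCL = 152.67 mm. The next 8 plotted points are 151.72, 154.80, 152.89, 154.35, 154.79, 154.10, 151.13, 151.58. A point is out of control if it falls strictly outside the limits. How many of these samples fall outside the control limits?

3

Compare each point to [152.67, 155.25]: sample 1 = 151.72 < LCL; sample 7 = 151.13 < LCL; sample 8 = 151.58 < LCL.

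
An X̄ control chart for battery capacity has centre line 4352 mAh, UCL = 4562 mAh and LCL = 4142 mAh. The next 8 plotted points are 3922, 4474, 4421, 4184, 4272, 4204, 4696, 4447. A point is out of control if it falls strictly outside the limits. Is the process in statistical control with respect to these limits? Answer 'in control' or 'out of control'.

out of control

Compare each point to [4142, 4562]: sample 1 = 3922 < LCL; sample 7 = 4696 > UCL.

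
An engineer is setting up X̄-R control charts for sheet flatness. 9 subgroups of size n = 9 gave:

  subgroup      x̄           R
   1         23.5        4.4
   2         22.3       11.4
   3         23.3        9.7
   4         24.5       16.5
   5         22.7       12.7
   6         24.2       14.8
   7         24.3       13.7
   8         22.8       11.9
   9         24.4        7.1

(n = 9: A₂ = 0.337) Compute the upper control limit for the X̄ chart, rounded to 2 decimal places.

27.38

X̄̄ = (23.5 + 22.3 + 23.3 + 24.5 + 22.7 + 24.2 + 24.3 + 22.8 + 24.4) / 9 = 212.0000 / 9 = 23.5556
R̄ = (4.4 + 11.4 + 9.7 + 16.5 + 12.7 + 14.8 + 13.7 + 11.9 + 7.1) / 9 = 102.2000 / 9 = 11.3556
UCL = X̄̄ + A₂·R̄ = 23.5556 + 0.337 × 11.3556 = 27.3824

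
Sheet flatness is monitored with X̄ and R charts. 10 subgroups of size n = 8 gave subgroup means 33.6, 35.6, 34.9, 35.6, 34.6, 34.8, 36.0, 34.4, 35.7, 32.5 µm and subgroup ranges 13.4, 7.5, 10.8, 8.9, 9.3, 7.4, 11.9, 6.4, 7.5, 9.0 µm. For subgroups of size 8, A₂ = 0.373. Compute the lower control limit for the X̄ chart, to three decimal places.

X̄̄ = (33.6 + 35.6 + 34.9 + 35.6 + 34.6 + 34.8 + 36.0 + 34.4 + 35.7 + 32.5) / 10 = 347.7000 / 10 = 34.7700
R̄ = (13.4 + 7.5 + 10.8 + 8.9 + 9.3 + 7.4 + 11.9 + 6.4 + 7.5 + 9.0) / 10 = 92.1000 / 10 = 9.2100
LCL = X̄̄ − A₂·R̄ = 34.7700 − 0.373 × 9.2100 = 31.3347

31.335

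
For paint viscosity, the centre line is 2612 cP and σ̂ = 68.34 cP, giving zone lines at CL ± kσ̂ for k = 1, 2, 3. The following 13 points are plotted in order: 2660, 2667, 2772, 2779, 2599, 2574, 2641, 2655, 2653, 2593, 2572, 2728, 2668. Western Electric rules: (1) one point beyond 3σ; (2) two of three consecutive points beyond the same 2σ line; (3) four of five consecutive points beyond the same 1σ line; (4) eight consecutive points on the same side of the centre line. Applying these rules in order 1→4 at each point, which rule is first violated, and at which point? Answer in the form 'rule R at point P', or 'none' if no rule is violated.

rule 2 at point 4

Zone of each point (C = within 1σ̂, B = 1σ̂–2σ̂, A = 2σ̂–3σ̂, * = beyond 3σ̂; sign = side of CL): 1:+C, 2:+C, 3:+A, 4:+A, 5:-C, 6:-C, 7:+C, 8:+C, 9:+C, 10:-C, 11:-C, 12:+B, 13:+C
Rule 2 (two of three consecutive points beyond the same 2σ limit) is satisfied at point 4.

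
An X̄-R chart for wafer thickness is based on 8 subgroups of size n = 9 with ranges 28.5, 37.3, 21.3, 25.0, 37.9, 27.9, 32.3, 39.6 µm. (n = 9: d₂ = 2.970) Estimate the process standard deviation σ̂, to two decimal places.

10.51

R̄ = (28.5 + 37.3 + 21.3 + 25.0 + 37.9 + 27.9 + 32.3 + 39.6) / 8 = 31.2250
σ̂ = R̄ / d₂ = 31.2250 / 2.970 = 10.5135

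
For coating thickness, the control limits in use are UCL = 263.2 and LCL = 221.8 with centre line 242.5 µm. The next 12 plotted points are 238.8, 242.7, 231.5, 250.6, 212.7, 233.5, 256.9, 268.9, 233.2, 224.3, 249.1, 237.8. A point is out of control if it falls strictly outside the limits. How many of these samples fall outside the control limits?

Compare each point to [221.8, 263.2]: sample 5 = 212.7 < LCL; sample 8 = 268.9 > UCL.

2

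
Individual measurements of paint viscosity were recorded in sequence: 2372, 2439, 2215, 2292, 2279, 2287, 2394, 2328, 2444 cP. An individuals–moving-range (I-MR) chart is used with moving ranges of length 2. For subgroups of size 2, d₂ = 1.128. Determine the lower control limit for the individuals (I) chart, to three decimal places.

2113.490

X̄ = (2372 + 2439 + 2215 + 2292 + 2279 + 2287 + 2394 + 2328 + 2444) / 9 = 2338.8889
Moving ranges: 67, 224, 77, 13, 8, 107, 66, 116; M̄R̄ = 678.0000 / 8 = 84.7500
LCL = X̄ − 3·M̄R̄/d₂ = 2338.8889 − 3 × 84.7500 / 1.128 = 2113.4900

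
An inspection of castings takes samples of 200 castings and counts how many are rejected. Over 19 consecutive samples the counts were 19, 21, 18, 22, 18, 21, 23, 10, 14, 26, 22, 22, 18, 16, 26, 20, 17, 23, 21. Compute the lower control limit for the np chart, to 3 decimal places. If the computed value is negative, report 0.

7.159

p̄ = Σdᵢ / (k·n) = 377 / (19 × 200) = 0.09921
LCL = np̄ − 3·√(np̄(1−p̄)) = 19.8421 − 3 × 4.2277 = 7.1590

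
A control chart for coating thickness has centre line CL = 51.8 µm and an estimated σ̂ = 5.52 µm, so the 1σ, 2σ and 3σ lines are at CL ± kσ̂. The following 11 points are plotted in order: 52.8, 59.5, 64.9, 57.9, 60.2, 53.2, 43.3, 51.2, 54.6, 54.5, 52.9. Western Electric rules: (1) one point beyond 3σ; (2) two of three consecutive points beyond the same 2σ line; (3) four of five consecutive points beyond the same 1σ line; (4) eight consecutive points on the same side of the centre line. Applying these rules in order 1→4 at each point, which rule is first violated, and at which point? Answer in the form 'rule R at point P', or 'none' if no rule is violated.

Zone of each point (C = within 1σ̂, B = 1σ̂–2σ̂, A = 2σ̂–3σ̂, * = beyond 3σ̂; sign = side of CL): 1:+C, 2:+B, 3:+A, 4:+B, 5:+B, 6:+C, 7:-B, 8:-C, 9:+C, 10:+C, 11:+C
Rule 3 (four of five consecutive points beyond the same 1σ limit) is satisfied at point 5.

rule 3 at point 5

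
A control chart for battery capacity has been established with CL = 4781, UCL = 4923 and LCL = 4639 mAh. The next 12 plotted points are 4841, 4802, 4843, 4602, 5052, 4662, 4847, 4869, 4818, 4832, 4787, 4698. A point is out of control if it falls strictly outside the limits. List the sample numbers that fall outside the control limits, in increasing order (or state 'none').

Compare each point to [4639, 4923]: sample 4 = 4602 < LCL; sample 5 = 5052 > UCL.

4, 5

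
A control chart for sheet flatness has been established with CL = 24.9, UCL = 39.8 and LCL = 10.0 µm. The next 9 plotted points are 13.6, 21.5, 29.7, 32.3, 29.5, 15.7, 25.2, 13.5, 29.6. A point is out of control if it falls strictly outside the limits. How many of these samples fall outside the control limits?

All 9 points lie within [10.0, 39.8].

0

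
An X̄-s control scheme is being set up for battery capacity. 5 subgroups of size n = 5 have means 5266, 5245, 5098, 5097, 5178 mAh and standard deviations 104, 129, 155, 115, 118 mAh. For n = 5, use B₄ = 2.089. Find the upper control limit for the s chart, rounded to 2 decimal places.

259.45

s̄ = (104 + 129 + 155 + 115 + 118) / 5 = 124.2000
UCL_s = B₄·s̄ = 2.089 × 124.2000 = 259.4538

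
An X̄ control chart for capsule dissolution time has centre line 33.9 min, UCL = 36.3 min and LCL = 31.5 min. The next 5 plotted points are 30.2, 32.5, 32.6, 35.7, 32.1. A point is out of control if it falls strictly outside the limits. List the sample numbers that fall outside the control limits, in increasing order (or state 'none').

1

Compare each point to [31.5, 36.3]: sample 1 = 30.2 < LCL.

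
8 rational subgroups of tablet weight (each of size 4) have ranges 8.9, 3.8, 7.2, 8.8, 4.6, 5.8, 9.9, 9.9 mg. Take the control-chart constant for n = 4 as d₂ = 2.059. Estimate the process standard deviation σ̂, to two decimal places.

3.58

R̄ = (8.9 + 3.8 + 7.2 + 8.8 + 4.6 + 5.8 + 9.9 + 9.9) / 8 = 7.3625
σ̂ = R̄ / d₂ = 7.3625 / 2.059 = 3.5758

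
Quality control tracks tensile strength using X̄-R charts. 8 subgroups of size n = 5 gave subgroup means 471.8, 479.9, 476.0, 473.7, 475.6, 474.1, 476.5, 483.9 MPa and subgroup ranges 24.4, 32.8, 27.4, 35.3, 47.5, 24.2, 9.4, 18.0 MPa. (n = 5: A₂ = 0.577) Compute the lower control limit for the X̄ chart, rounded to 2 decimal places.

X̄̄ = (471.8 + 479.9 + 476.0 + 473.7 + 475.6 + 474.1 + 476.5 + 483.9) / 8 = 3811.5000 / 8 = 476.4375
R̄ = (24.4 + 32.8 + 27.4 + 35.3 + 47.5 + 24.2 + 9.4 + 18.0) / 8 = 219.0000 / 8 = 27.3750
LCL = X̄̄ − A₂·R̄ = 476.4375 − 0.577 × 27.3750 = 460.6421

460.64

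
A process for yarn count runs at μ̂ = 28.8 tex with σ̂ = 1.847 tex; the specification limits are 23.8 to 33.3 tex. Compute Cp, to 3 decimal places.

0.857

Cp = (USL − LSL) / (6σ̂) = (33.3 − 23.8) / (6 × 1.847) = 9.5000 / 11.0820 = 0.8572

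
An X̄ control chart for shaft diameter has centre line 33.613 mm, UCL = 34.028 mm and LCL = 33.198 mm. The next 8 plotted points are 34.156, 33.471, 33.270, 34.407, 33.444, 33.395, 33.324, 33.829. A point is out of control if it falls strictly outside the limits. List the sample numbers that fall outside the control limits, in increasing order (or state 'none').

Compare each point to [33.198, 34.028]: sample 1 = 34.156 > UCL; sample 4 = 34.407 > UCL.

1, 4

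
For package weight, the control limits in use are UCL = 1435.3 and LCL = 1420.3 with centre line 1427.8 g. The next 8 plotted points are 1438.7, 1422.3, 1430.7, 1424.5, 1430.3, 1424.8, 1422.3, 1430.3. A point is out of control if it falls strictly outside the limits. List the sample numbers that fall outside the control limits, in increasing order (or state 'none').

1

Compare each point to [1420.3, 1435.3]: sample 1 = 1438.7 > UCL.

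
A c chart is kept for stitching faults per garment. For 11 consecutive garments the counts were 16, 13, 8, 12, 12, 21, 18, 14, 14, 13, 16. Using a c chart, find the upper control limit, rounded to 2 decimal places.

c̄ = (16 + 13 + 8 + 12 + 12 + 21 + 18 + 14 + 14 + 13 + 16) / 11 = 157 / 11 = 14.2727
UCL = c̄ + 3√c̄ = 14.2727 + 3 × √14.2727 = 14.2727 + 3 × 3.7779 = 25.6065

25.61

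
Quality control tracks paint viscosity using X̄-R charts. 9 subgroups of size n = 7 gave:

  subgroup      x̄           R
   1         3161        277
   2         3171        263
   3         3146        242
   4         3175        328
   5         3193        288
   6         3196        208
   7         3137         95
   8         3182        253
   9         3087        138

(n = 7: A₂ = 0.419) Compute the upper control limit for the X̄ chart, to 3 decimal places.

3258.283

X̄̄ = (3161 + 3171 + 3146 + 3175 + 3193 + 3196 + 3137 + 3182 + 3087) / 9 = 28448.0000 / 9 = 3160.8889
R̄ = (277 + 263 + 242 + 328 + 288 + 208 + 95 + 253 + 138) / 9 = 2092.0000 / 9 = 232.4444
UCL = X̄̄ + A₂·R̄ = 3160.8889 + 0.419 × 232.4444 = 3258.2831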